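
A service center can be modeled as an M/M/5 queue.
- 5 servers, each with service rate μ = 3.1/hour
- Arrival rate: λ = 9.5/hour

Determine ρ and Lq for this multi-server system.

Traffic intensity: ρ = λ/(cμ) = 9.5/(5×3.1) = 0.6129
Since ρ = 0.6129 < 1, system is stable.
Offered load a = λ/μ = cρ = 9.5/3.1 = 3.0645
P₀ = [ Σₙ₌₀^4 aⁿ/n! + a^5/(5!(1-ρ)) ]⁻¹
Σ = a^0/0! + a^1/1! + a^2/2! + a^3/3! + a^4/4! = 1.00000 + 3.06452 + 4.69563 + 4.79661 + 3.67482 = 17.2316
a^5/(5!(1-ρ)) = 270.2773/(120 × 0.387097) = 5.8185
P₀ = 1/(17.2316 + 5.8185) = 0.04338
Lq = P₀·a^5·ρ / (5!(1-ρ)²) = 0.043384 × 270.2773 × 0.61290 / (120 × 0.14984) = 0.3997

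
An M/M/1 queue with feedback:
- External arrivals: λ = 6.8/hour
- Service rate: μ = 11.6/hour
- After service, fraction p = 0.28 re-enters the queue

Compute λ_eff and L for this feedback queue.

Effective arrival rate: λ_eff = λ/(1-p) = 6.8/(1-0.28) = 6.8/0.72 = 9.44444
ρ = λ_eff/μ = 9.44444/11.6 = 0.814176
L = ρ/(1-ρ) = 0.814176/(1-0.814176) = 4.3814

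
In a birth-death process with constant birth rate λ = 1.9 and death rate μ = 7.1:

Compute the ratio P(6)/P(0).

For constant rates: P(n)/P(0) = (λ/μ)^n
P(6)/P(0) = (1.9/7.1)^6 = 0.26761^6 = 0.0003673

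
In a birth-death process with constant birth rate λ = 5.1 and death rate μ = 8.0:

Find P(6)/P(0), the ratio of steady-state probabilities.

For constant rates: P(n)/P(0) = (λ/μ)^n
P(6)/P(0) = (5.1/8.0)^6 = 0.6375^6 = 0.06712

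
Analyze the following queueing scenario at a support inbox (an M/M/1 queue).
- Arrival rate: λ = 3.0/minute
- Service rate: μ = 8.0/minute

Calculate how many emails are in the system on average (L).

ρ = λ/μ = 3.0/8.0 = 0.3750
For M/M/1: L = λ/(μ-λ)
L = 3.0/(8.0-3.0) = 3.0/5.00
L = 0.6000 emails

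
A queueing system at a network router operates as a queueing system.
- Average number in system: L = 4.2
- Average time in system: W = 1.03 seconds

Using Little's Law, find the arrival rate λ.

Little's Law: L = λW, so λ = L/W
λ = 4.2/1.03 = 4.0777 packets/second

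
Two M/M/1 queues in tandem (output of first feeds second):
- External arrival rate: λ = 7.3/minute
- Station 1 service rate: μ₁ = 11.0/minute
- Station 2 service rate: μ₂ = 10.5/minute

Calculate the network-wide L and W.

By Jackson's theorem, each station behaves as independent M/M/1.
Station 1: ρ₁ = 7.3/11.0 = 0.6636, L₁ = ρ₁/(1-ρ₁) = λ/(μ₁-λ) = 7.3/3.70 = 1.9730
Station 2: ρ₂ = 7.3/10.5 = 0.6952, L₂ = ρ₂/(1-ρ₂) = λ/(μ₂-λ) = 7.3/3.20 = 2.2812
Total: L = L₁ + L₂ = 1.9730 + 2.2812 = 4.2542
W = L/λ = 4.2542/7.3 = 0.5828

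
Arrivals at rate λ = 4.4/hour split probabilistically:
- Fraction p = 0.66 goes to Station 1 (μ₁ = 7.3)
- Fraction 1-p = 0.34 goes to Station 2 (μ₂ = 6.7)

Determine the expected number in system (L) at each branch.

Effective rates: λ₁ = 4.4×0.66 = 2.904, λ₂ = 4.4×0.34 = 1.496
Station 1: ρ₁ = 2.904/7.3 = 0.3978, L₁ = ρ₁/(1-ρ₁) = 0.3978/(1-0.3978) = 0.6606
Station 2: ρ₂ = 1.496/6.7 = 0.2233, L₂ = ρ₂/(1-ρ₂) = 0.2233/(1-0.2233) = 0.2875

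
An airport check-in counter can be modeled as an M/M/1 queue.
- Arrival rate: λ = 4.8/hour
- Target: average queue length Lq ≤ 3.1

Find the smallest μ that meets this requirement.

For M/M/1: Lq = λ²/(μ(μ-λ))
Need Lq ≤ 3.1, i.e. μ(μ-λ) ≥ λ²/3.1
μ² - 4.8μ - 23.04/3.1 ≥ 0  →  μ² - 4.8μ - 7.43226 ≥ 0
Quadratic formula (positive root): μ = [λ + √(λ² + 4×7.43226)]/2
Discriminant: 23.04 + 4×7.43226 = 52.7690, √52.7690 = 7.2642
μ ≥ (4.8 + 7.2642)/2 = 6.0321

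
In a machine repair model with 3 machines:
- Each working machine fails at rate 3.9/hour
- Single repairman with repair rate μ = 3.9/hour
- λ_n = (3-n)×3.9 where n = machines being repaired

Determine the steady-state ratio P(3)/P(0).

P(3)/P(0) = ∏_{i=0}^{3-1} λ_i/μ_{i+1}
= (3-0)×3.9/3.9 × (3-1)×3.9/3.9 × (3-2)×3.9/3.9
= 6.0000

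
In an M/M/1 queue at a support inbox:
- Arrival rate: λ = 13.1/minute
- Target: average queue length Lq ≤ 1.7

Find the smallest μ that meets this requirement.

For M/M/1: Lq = λ²/(μ(μ-λ))
Need Lq ≤ 1.7, i.e. μ(μ-λ) ≥ λ²/1.7
μ² - 13.1μ - 171.61/1.7 ≥ 0  →  μ² - 13.1μ - 100.94706 ≥ 0
Quadratic formula (positive root): μ = [λ + √(λ² + 4×100.94706)]/2
Discriminant: 171.61 + 4×100.94706 = 575.3982, √575.3982 = 23.9875
μ ≥ (13.1 + 23.9875)/2 = 18.5437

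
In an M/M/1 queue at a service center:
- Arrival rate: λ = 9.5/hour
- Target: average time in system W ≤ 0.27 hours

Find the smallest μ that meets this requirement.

For M/M/1: W = 1/(μ-λ)
Need W ≤ 0.27, so 1/(μ-λ) ≤ 0.27
μ - λ ≥ 1/0.27 = 3.7037
μ ≥ 9.5 + 3.7037 = 13.2037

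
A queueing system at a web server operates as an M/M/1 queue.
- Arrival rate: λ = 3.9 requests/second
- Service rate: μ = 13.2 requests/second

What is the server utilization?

Server utilization: ρ = λ/μ
ρ = 3.9/13.2 = 0.2955
The server is busy 29.55% of the time.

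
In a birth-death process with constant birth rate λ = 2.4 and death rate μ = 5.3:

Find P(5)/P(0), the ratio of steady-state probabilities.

For constant rates: P(n)/P(0) = (λ/μ)^n
P(5)/P(0) = (2.4/5.3)^5 = 0.45283^5 = 0.01904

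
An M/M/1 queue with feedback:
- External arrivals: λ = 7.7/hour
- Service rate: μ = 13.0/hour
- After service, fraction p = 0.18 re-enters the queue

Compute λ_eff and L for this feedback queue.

Effective arrival rate: λ_eff = λ/(1-p) = 7.7/(1-0.18) = 7.7/0.82 = 9.39024
ρ = λ_eff/μ = 9.39024/13.0 = 0.72233
L = ρ/(1-ρ) = 0.72233/(1-0.72233) = 2.6014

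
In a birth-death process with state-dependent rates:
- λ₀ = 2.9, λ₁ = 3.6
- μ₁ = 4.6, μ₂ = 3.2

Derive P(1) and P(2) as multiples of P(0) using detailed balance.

Balance equations:
State 0: λ₀P₀ = μ₁P₁ → P₁ = (λ₀/μ₁)P₀ = (2.9/4.6)P₀ = 0.6304P₀
State 1: P₂ = (λ₀λ₁)/(μ₁μ₂)P₀ = (2.9×3.6)/(4.6×3.2)P₀ = 0.7092P₀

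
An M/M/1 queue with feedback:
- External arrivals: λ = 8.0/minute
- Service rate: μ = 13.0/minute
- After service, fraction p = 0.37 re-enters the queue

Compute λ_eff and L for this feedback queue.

Effective arrival rate: λ_eff = λ/(1-p) = 8.0/(1-0.37) = 8.0/0.63 = 12.69841
ρ = λ_eff/μ = 12.69841/13.0 = 0.976801
L = ρ/(1-ρ) = 0.976801/(1-0.976801) = 42.1053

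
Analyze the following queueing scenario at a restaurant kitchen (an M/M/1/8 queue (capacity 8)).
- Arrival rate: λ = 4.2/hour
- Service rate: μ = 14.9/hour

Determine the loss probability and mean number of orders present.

ρ = λ/μ = 4.2/14.9 = 0.28188
P₀ = (1-ρ)/(1-ρ^(K+1)) = (1-0.28188)/(1-0.28188^9) = 0.7181/1.0000 = 0.7181
P_K = P₀×ρ^K = 0.7181 × 0.28188^8 = 0.7181 × 0.00003986 = 0.00002862
Blocking probability P_8 = 0.00002862 (0.002862%)
L = ρ[1 - (K+1)ρ^K + Kρ^(K+1)] / [(1-ρ)(1-ρ^(K+1))]
L = 0.28188 × (1 - 9×0.00003986 + 8×0.00001124) / ((1 - 0.28188) × (1 - 0.00001124)) = 0.3924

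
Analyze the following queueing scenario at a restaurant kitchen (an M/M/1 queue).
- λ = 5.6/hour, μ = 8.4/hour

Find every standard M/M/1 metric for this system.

Step 1: ρ = λ/μ = 5.6/8.4 = 0.6667
Step 2: L = λ/(μ-λ) = 5.6/2.80 = 2.0000
Step 3: Lq = λ²/(μ(μ-λ)) = 31.36/(8.4×2.80) = 1.3333
Step 4: W = 1/(μ-λ) = 1/2.80 = 0.35714
Step 5: Wq = λ/(μ(μ-λ)) = 5.6/(8.4×2.80) = 0.2381
Step 6: P(0) = 1-ρ = 0.3333
Verify: L = λW = 5.6×0.35714 = 2.0000 ✔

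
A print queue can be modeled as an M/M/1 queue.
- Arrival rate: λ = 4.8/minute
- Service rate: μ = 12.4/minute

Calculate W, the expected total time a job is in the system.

First, compute utilization: ρ = λ/μ = 4.8/12.4 = 0.3871
For M/M/1: W = 1/(μ-λ)
W = 1/(12.4-4.8) = 1/7.60
W = 0.1316 minutes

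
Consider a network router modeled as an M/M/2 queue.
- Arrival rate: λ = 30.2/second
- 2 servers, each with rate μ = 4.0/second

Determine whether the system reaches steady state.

Stability requires ρ = λ/(cμ) < 1
ρ = 30.2/(2 × 4.0) = 30.2/8.00 = 3.7750
Since 3.7750 ≥ 1, the system is UNSTABLE.
Need c > λ/μ = 30.2/4.0 = 7.55.
Minimum servers needed: c = 8.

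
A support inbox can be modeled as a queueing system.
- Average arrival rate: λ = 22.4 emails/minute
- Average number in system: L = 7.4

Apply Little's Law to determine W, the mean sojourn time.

Little's Law: L = λW, so W = L/λ
W = 7.4/22.4 = 0.3304 minutes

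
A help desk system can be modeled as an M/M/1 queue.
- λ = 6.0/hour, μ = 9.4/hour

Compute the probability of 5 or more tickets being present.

ρ = λ/μ = 6.0/9.4 = 0.6383
P(N ≥ n) = ρⁿ
P(N ≥ 5) = 0.6383^5
P(N ≥ 5) = 0.1060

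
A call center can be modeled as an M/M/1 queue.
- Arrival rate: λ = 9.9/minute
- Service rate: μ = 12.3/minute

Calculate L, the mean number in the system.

ρ = λ/μ = 9.9/12.3 = 0.8049
For M/M/1: L = λ/(μ-λ)
L = 9.9/(12.3-9.9) = 9.9/2.40
L = 4.1250 calls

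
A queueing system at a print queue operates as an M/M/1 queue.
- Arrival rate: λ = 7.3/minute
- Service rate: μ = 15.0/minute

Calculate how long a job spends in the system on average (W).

First, compute utilization: ρ = λ/μ = 7.3/15.0 = 0.4867
For M/M/1: W = 1/(μ-λ)
W = 1/(15.0-7.3) = 1/7.70
W = 0.1299 minutes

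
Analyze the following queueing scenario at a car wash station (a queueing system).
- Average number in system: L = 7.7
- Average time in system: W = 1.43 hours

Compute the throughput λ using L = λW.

Little's Law: L = λW, so λ = L/W
λ = 7.7/1.43 = 5.3846 cars/hour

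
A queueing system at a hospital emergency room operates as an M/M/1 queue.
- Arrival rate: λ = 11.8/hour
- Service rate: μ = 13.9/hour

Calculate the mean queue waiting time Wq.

First, compute utilization: ρ = λ/μ = 11.8/13.9 = 0.8489
For M/M/1: Wq = λ/(μ(μ-λ))
Wq = 11.8/(13.9 × (13.9-11.8))
Wq = 11.8/(13.9 × 2.10)
Wq = 0.4042 hours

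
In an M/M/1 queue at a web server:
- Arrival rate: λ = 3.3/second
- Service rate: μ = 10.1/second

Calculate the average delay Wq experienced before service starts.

First, compute utilization: ρ = λ/μ = 3.3/10.1 = 0.3267
For M/M/1: Wq = λ/(μ(μ-λ))
Wq = 3.3/(10.1 × (10.1-3.3))
Wq = 3.3/(10.1 × 6.80)
Wq = 0.04805 seconds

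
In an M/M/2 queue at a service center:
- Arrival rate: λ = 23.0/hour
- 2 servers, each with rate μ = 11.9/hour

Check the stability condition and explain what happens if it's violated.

Stability requires ρ = λ/(cμ) < 1
ρ = 23.0/(2 × 11.9) = 23.0/23.80 = 0.9664
Since 0.9664 < 1, the system is STABLE.
The servers are busy 96.64% of the time.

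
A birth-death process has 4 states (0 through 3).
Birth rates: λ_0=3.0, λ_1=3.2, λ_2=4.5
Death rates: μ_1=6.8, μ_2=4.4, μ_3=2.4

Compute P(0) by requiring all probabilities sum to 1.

Ratios P(n)/P(0) = (λ₀···λₙ₋₁)/(μ₁···μₙ):
P(1)/P(0) = (3.0)/(6.8) = 0.44118
P(2)/P(0) = (3.0×3.2)/(6.8×4.4) = 0.32086
P(3)/P(0) = (3.0×3.2×4.5)/(6.8×4.4×2.4) = 0.60160

Normalization: ∑ P(n) = 1
P(0) × (1.0000 + 0.44118 + 0.32086 + 0.60160) = 1
P(0) × 2.3636 = 1
P(0) = 1/2.3636 = 0.4231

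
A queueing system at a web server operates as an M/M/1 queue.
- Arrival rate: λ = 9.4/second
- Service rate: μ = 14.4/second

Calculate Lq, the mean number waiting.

ρ = λ/μ = 9.4/14.4 = 0.6528
For M/M/1: Lq = λ²/(μ(μ-λ))
Lq = 88.36/(14.4 × 5.00)
Lq = 1.2272 requests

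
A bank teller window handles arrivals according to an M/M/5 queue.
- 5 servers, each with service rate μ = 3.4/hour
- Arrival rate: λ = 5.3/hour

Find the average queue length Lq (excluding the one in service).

Traffic intensity: ρ = λ/(cμ) = 5.3/(5×3.4) = 0.3118
Since ρ = 0.3118 < 1, system is stable.
Offered load a = λ/μ = cρ = 5.3/3.4 = 1.5588
P₀ = [ Σₙ₌₀^4 aⁿ/n! + a^5/(5!(1-ρ)) ]⁻¹
Σ = a^0/0! + a^1/1! + a^2/2! + a^3/3! + a^4/4! = 1.0000 + 1.5588 + 1.2150 + 0.6313 + 0.2460 = 4.6511
a^5/(5!(1-ρ)) = 9.2042/(120 × 0.68824) = 0.1114
P₀ = 1/(4.6511 + 0.1114) = 0.2100
Lq = P₀·a^5·ρ / (5!(1-ρ)²) = 0.2100 × 9.2042 × 0.3118 / (120 × 0.4737) = 0.01060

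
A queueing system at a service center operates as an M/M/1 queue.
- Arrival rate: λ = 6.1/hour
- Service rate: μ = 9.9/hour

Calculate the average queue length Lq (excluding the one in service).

ρ = λ/μ = 6.1/9.9 = 0.6162
For M/M/1: Lq = λ²/(μ(μ-λ))
Lq = 37.21/(9.9 × 3.80)
Lq = 0.9891 customers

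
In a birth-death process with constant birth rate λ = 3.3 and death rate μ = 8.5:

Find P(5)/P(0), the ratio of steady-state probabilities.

For constant rates: P(n)/P(0) = (λ/μ)^n
P(5)/P(0) = (3.3/8.5)^5 = 0.388235^5 = 0.008820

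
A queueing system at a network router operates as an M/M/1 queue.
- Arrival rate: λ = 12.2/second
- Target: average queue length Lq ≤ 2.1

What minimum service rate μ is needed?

For M/M/1: Lq = λ²/(μ(μ-λ))
Need Lq ≤ 2.1, i.e. μ(μ-λ) ≥ λ²/2.1
μ² - 12.2μ - 148.84/2.1 ≥ 0  →  μ² - 12.2μ - 70.87619 ≥ 0
Quadratic formula (positive root): μ = [λ + √(λ² + 4×70.87619)]/2
Discriminant: 148.84 + 4×70.87619 = 432.34476, √432.34476 = 20.792902
μ ≥ (12.2 + 20.792902)/2 = 16.4965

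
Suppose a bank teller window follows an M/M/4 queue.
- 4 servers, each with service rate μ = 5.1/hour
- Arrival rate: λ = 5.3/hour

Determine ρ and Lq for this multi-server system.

Traffic intensity: ρ = λ/(cμ) = 5.3/(4×5.1) = 0.2598
Since ρ = 0.2598 < 1, system is stable.
Offered load a = λ/μ = cρ = 5.3/5.1 = 1.0392
P₀ = [ Σₙ₌₀^3 aⁿ/n! + a^4/(4!(1-ρ)) ]⁻¹
Σ = a^0/0! + a^1/1! + a^2/2! + a^3/3! = 1.0000 + 1.0392 + 0.5400 + 0.1871 = 2.7663
a^4/(4!(1-ρ)) = 1.1663/(24 × 0.7402) = 0.06565
P₀ = 1/(2.7663 + 0.06565) = 0.3531
Lq = P₀·a^4·ρ / (4!(1-ρ)²) = 0.35312 × 1.1663 × 0.25980 / (24 × 0.54789) = 0.008137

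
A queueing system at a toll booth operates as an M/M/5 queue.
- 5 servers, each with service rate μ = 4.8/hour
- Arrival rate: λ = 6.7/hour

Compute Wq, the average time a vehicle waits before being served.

Traffic intensity: ρ = λ/(cμ) = 6.7/(5×4.8) = 0.2792
Since ρ = 0.2792 < 1, system is stable.
Offered load a = λ/μ = cρ = 6.7/4.8 = 1.3958
P₀ = [ Σₙ₌₀^4 aⁿ/n! + a^5/(5!(1-ρ)) ]⁻¹
Σ = a^0/0! + a^1/1! + a^2/2! + a^3/3! + a^4/4! = 1.0000 + 1.3958 + 0.97418 + 0.45326 + 0.15817 = 3.9814
a^5/(5!(1-ρ)) = 5.2987/(120 × 0.7208) = 0.06126
P₀ = 1/(3.9814 + 0.06126) = 0.2474
Lq = P₀·a^5·ρ / (5!(1-ρ)²) = 0.24736 × 5.2987 × 0.27917 / (120 × 0.51960) = 0.005868
Wq = Lq/λ = 0.0058683/6.7 = 0.0008759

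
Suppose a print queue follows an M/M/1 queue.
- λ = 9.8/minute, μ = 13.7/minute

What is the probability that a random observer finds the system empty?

ρ = λ/μ = 9.8/13.7 = 0.7153
P(0) = 1 - ρ = 1 - 0.7153 = 0.2847
The server is idle 28.47% of the time.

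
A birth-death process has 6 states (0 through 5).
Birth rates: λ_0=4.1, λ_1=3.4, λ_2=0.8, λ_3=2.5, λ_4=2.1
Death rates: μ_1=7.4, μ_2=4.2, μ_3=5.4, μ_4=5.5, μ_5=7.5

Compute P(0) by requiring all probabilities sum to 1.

Ratios P(n)/P(0) = (λ₀···λₙ₋₁)/(μ₁···μₙ):
P(1)/P(0) = (4.1)/(7.4) = 0.5541
P(2)/P(0) = (4.1×3.4)/(7.4×4.2) = 0.4485
P(3)/P(0) = (4.1×3.4×0.8)/(7.4×4.2×5.4) = 0.06645
P(4)/P(0) = (4.1×3.4×0.8×2.5)/(7.4×4.2×5.4×5.5) = 0.03020
P(5)/P(0) = (4.1×3.4×0.8×2.5×2.1)/(7.4×4.2×5.4×5.5×7.5) = 0.008457

Normalization: ∑ P(n) = 1
P(0) × (1.0000 + 0.5541 + 0.4485 + 0.06645 + 0.03020 + 0.008457) = 1
P(0) × 2.1077 = 1
P(0) = 1/2.1077 = 0.4745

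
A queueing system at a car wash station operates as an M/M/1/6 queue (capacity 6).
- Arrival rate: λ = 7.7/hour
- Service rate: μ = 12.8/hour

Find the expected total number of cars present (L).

ρ = λ/μ = 7.7/12.8 = 0.60156
P₀ = (1-ρ)/(1-ρ^(K+1)) = (1-0.60156)/(1-0.60156^7) = 0.3984/0.9715 = 0.4101
P_K = P₀×ρ^K = 0.41013 × 0.60156^6 = 0.41013 × 0.047389 = 0.01944
L = ρ[1 - (K+1)ρ^K + Kρ^(K+1)] / [(1-ρ)(1-ρ^(K+1))]
L = 0.60156 × (1 - 7×0.04739 + 6×0.02851) / ((1 - 0.60156) × (1 - 0.02851)) = 1.3044 cars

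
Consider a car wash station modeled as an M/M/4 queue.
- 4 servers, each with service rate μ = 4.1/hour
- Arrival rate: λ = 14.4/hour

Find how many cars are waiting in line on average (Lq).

Traffic intensity: ρ = λ/(cμ) = 14.4/(4×4.1) = 0.8780
Since ρ = 0.8780 < 1, system is stable.
Offered load a = λ/μ = cρ = 14.4/4.1 = 3.5122
P₀ = [ Σₙ₌₀^3 aⁿ/n! + a^4/(4!(1-ρ)) ]⁻¹
Σ = a^0/0! + a^1/1! + a^2/2! + a^3/3! = 1.000000 + 3.512195 + 6.167757 + 7.220789 = 17.9007
a^4/(4!(1-ρ)) = 152.1649/(24 × 0.1219512) = 51.9897
P₀ = 1/(17.9007 + 51.9897) = 0.01431
Lq = P₀·a^4·ρ / (4!(1-ρ)²) = 0.014308 × 152.1649 × 0.87805 / (24 × 0.014872) = 5.3559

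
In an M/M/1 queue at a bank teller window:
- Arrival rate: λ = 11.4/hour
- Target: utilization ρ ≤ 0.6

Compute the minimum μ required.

ρ = λ/μ, so μ = λ/ρ
μ ≥ 11.4/0.6 = 19.0000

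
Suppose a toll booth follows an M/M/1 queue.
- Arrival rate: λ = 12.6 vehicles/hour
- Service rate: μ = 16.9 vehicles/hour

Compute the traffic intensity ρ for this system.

Server utilization: ρ = λ/μ
ρ = 12.6/16.9 = 0.7456
The server is busy 74.56% of the time.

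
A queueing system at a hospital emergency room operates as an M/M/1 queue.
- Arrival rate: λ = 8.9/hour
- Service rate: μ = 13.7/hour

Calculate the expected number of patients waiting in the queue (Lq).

ρ = λ/μ = 8.9/13.7 = 0.6496
For M/M/1: Lq = λ²/(μ(μ-λ))
Lq = 79.21/(13.7 × 4.80)
Lq = 1.2045 patients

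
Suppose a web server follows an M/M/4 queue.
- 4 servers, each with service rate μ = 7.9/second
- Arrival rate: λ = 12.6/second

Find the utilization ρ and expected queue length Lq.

Traffic intensity: ρ = λ/(cμ) = 12.6/(4×7.9) = 0.3987
Since ρ = 0.3987 < 1, system is stable.
Offered load a = λ/μ = cρ = 12.6/7.9 = 1.5949
P₀ = [ Σₙ₌₀^3 aⁿ/n! + a^4/(4!(1-ρ)) ]⁻¹
Σ = a^0/0! + a^1/1! + a^2/2! + a^3/3! = 1.00000 + 1.59494 + 1.27191 + 0.676206 = 4.5431
a^4/(4!(1-ρ)) = 6.4710/(24 × 0.6013) = 0.4484
P₀ = 1/(4.5431 + 0.4484) = 0.2003
Lq = P₀·a^4·ρ / (4!(1-ρ)²) = 0.20034 × 6.4710 × 0.39873 / (24 × 0.36152) = 0.05958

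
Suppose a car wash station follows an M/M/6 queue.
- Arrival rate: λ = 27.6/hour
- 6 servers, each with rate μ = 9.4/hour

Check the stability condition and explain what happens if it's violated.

Stability requires ρ = λ/(cμ) < 1
ρ = 27.6/(6 × 9.4) = 27.6/56.40 = 0.4894
Since 0.4894 < 1, the system is STABLE.
The servers are busy 48.94% of the time.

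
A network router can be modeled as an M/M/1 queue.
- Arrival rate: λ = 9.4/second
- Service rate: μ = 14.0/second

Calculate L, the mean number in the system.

ρ = λ/μ = 9.4/14.0 = 0.6714
For M/M/1: L = λ/(μ-λ)
L = 9.4/(14.0-9.4) = 9.4/4.60
L = 2.0435 packets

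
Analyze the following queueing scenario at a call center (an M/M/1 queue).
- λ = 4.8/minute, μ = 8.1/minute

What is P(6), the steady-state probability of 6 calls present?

ρ = λ/μ = 4.8/8.1 = 0.5926
P(n) = (1-ρ)ρⁿ
P(6) = (1-0.5926) × 0.5926^6
P(6) = 0.4074 × 0.04331
P(6) = 0.01764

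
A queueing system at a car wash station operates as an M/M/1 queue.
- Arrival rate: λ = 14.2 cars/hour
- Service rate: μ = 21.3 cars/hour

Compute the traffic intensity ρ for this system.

Server utilization: ρ = λ/μ
ρ = 14.2/21.3 = 0.6667
The server is busy 66.67% of the time.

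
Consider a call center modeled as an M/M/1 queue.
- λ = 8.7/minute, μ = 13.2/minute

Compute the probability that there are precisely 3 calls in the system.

ρ = λ/μ = 8.7/13.2 = 0.6591
P(n) = (1-ρ)ρⁿ
P(3) = (1-0.6591) × 0.6591^3
P(3) = 0.34090 × 0.28632
P(3) = 0.09761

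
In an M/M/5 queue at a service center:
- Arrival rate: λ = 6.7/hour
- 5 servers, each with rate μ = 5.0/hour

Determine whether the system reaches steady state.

Stability requires ρ = λ/(cμ) < 1
ρ = 6.7/(5 × 5.0) = 6.7/25.00 = 0.2680
Since 0.2680 < 1, the system is STABLE.
The servers are busy 26.80% of the time.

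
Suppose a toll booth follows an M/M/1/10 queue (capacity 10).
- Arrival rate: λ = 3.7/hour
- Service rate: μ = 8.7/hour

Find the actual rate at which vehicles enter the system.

ρ = λ/μ = 3.7/8.7 = 0.42529
P₀ = (1-ρ)/(1-ρ^(K+1)) = (1-0.42529)/(1-0.42529^11) = 0.5747/0.9999 = 0.5748
P_K = P₀×ρ^K = 0.5748 × 0.42529^10 = 0.5748 × 0.0001936 = 0.0001113
λ_eff = λ(1-P_K) = 3.7 × (1 - 0.0001113) = 3.7 × 0.9999 = 3.6996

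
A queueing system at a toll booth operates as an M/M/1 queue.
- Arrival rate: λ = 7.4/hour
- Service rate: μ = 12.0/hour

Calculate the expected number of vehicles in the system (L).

ρ = λ/μ = 7.4/12.0 = 0.6167
For M/M/1: L = λ/(μ-λ)
L = 7.4/(12.0-7.4) = 7.4/4.60
L = 1.6087 vehicles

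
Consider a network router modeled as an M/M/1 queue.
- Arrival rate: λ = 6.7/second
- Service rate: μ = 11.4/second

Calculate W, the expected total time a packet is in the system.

First, compute utilization: ρ = λ/μ = 6.7/11.4 = 0.5877
For M/M/1: W = 1/(μ-λ)
W = 1/(11.4-6.7) = 1/4.70
W = 0.2128 seconds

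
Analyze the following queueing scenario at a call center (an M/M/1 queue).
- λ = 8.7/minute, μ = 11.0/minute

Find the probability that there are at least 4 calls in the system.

ρ = λ/μ = 8.7/11.0 = 0.7909
P(N ≥ n) = ρⁿ
P(N ≥ 4) = 0.7909^4
P(N ≥ 4) = 0.3913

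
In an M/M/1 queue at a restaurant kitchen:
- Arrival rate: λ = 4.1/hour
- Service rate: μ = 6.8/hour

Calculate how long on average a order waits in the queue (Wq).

First, compute utilization: ρ = λ/μ = 4.1/6.8 = 0.6029
For M/M/1: Wq = λ/(μ(μ-λ))
Wq = 4.1/(6.8 × (6.8-4.1))
Wq = 4.1/(6.8 × 2.70)
Wq = 0.2233 hours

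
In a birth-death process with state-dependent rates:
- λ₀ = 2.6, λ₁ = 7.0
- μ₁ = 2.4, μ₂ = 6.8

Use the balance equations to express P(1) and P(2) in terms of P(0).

Balance equations:
State 0: λ₀P₀ = μ₁P₁ → P₁ = (λ₀/μ₁)P₀ = (2.6/2.4)P₀ = 1.0833P₀
State 1: P₂ = (λ₀λ₁)/(μ₁μ₂)P₀ = (2.6×7.0)/(2.4×6.8)P₀ = 1.1152P₀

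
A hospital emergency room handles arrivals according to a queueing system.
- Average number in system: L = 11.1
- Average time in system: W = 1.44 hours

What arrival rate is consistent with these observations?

Little's Law: L = λW, so λ = L/W
λ = 11.1/1.44 = 7.7083 patients/hour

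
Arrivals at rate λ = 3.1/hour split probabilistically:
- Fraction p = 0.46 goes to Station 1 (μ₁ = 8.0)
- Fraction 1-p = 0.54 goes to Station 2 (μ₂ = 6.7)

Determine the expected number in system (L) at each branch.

Effective rates: λ₁ = 3.1×0.46 = 1.426, λ₂ = 3.1×0.54 = 1.674
Station 1: ρ₁ = 1.426/8.0 = 0.17825, L₁ = ρ₁/(1-ρ₁) = 0.17825/(1-0.17825) = 0.2169
Station 2: ρ₂ = 1.674/6.7 = 0.24985, L₂ = ρ₂/(1-ρ₂) = 0.24985/(1-0.24985) = 0.3331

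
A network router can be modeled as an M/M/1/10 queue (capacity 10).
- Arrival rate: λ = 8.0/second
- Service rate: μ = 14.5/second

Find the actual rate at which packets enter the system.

ρ = λ/μ = 8.0/14.5 = 0.55172
P₀ = (1-ρ)/(1-ρ^(K+1)) = (1-0.55172)/(1-0.55172^11) = 0.4483/0.9986 = 0.4489
P_K = P₀×ρ^K = 0.4489 × 0.55172^10 = 0.4489 × 0.002613 = 0.001173
λ_eff = λ(1-P_K) = 8.0 × (1 - 0.001173) = 8.0 × 0.99883 = 7.9906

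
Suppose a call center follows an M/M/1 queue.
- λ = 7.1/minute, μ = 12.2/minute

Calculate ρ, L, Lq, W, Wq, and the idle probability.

Step 1: ρ = λ/μ = 7.1/12.2 = 0.5820
Step 2: L = λ/(μ-λ) = 7.1/5.10 = 1.3922
Step 3: Lq = λ²/(μ(μ-λ)) = 50.41/(12.2×5.10) = 0.8102
Step 4: W = 1/(μ-λ) = 1/5.10 = 0.19608
Step 5: Wq = λ/(μ(μ-λ)) = 7.1/(12.2×5.10) = 0.1141
Step 6: P(0) = 1-ρ = 0.4180
Verify: L = λW = 7.1×0.19608 = 1.3922 ✔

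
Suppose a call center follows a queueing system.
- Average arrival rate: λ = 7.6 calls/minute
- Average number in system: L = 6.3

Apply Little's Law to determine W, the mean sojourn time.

Little's Law: L = λW, so W = L/λ
W = 6.3/7.6 = 0.8289 minutes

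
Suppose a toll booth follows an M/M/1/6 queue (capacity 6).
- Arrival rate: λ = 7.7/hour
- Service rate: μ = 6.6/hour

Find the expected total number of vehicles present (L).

ρ = λ/μ = 7.7/6.6 = 1.16667
P₀ = (1-ρ)/(1-ρ^(K+1)) = (1-1.16667)/(1-1.16667^7) = -0.166670/-1.94196 = 0.08583
P_K = P₀×ρ^K = 0.08583 × 1.16667^6 = 0.08583 × 2.5217 = 0.2164
L = ρ[1 - (K+1)ρ^K + Kρ^(K+1)] / [(1-ρ)(1-ρ^(K+1))]
L = 1.16667 × (1 - 7×2.521670 + 6×2.941956) / ((1 - 1.16667) × (1 - 2.941956)) = 3.6047 vehicles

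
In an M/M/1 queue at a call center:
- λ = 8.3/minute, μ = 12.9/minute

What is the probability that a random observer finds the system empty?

ρ = λ/μ = 8.3/12.9 = 0.6434
P(0) = 1 - ρ = 1 - 0.6434 = 0.3566
The server is idle 35.66% of the time.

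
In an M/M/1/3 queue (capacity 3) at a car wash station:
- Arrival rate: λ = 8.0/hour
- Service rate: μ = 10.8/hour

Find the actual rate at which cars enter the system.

ρ = λ/μ = 8.0/10.8 = 0.74074
P₀ = (1-ρ)/(1-ρ^(K+1)) = (1-0.74074)/(1-0.74074^4) = 0.25926/0.69893 = 0.3709
P_K = P₀×ρ^K = 0.37094 × 0.74074^3 = 0.37094 × 0.40644 = 0.1508
λ_eff = λ(1-P_K) = 8.0 × (1 - 0.15076) = 8.0 × 0.84924 = 6.7939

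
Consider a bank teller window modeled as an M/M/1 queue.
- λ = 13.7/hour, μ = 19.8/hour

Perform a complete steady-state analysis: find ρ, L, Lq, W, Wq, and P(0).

Step 1: ρ = λ/μ = 13.7/19.8 = 0.6919
Step 2: L = λ/(μ-λ) = 13.7/6.10 = 2.2459
Step 3: Lq = λ²/(μ(μ-λ)) = 187.69/(19.8×6.10) = 1.5540
Step 4: W = 1/(μ-λ) = 1/6.10 = 0.163934
Step 5: Wq = λ/(μ(μ-λ)) = 13.7/(19.8×6.10) = 0.1134
Step 6: P(0) = 1-ρ = 0.3081
Verify: L = λW = 13.7×0.163934 = 2.2459 ✔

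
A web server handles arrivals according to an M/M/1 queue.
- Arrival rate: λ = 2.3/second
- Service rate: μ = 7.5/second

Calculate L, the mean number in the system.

ρ = λ/μ = 2.3/7.5 = 0.3067
For M/M/1: L = λ/(μ-λ)
L = 2.3/(7.5-2.3) = 2.3/5.20
L = 0.4423 requests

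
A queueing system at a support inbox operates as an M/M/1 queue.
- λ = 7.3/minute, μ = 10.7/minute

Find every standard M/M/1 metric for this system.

Step 1: ρ = λ/μ = 7.3/10.7 = 0.6822
Step 2: L = λ/(μ-λ) = 7.3/3.40 = 2.1471
Step 3: Lq = λ²/(μ(μ-λ)) = 53.29/(10.7×3.40) = 1.4648
Step 4: W = 1/(μ-λ) = 1/3.40 = 0.29412
Step 5: Wq = λ/(μ(μ-λ)) = 7.3/(10.7×3.40) = 0.2007
Step 6: P(0) = 1-ρ = 0.3178
Verify: L = λW = 7.3×0.29412 = 2.1471 ✔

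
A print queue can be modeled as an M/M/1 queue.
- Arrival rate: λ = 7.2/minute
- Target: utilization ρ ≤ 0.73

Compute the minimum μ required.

ρ = λ/μ, so μ = λ/ρ
μ ≥ 7.2/0.73 = 9.8630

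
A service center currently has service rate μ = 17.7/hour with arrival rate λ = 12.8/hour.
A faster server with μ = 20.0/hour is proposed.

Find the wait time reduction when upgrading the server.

System 1: ρ₁ = 12.8/17.7 = 0.7232, W₁ = 1/(17.7-12.8) = 0.20408
System 2: ρ₂ = 12.8/20.0 = 0.6400, W₂ = 1/(20.0-12.8) = 0.13889
Improvement: (W₁-W₂)/W₁ = (0.20408-0.13889)/0.20408 = 31.94%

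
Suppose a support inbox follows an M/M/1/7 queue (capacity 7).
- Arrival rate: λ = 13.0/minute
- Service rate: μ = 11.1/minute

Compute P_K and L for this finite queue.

ρ = λ/μ = 13.0/11.1 = 1.17117
P₀ = (1-ρ)/(1-ρ^(K+1)) = (1-1.17117)/(1-1.17117^8) = -0.17117/-2.5396 = 0.06740
P_K = P₀×ρ^K = 0.06740 × 1.17117^7 = 0.06740 × 3.0223 = 0.2037
Blocking probability P_7 = 0.2037 (20.37%)
L = ρ[1 - (K+1)ρ^K + Kρ^(K+1)] / [(1-ρ)(1-ρ^(K+1))]
L = 1.17117 × (1 - 8×3.02231 + 7×3.53964) / ((1 - 1.17117) × (1 - 3.53964)) = 4.3079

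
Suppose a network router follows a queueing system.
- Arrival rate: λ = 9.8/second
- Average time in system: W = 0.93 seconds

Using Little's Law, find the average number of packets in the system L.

Little's Law: L = λW
L = 9.8 × 0.93 = 9.1140 packets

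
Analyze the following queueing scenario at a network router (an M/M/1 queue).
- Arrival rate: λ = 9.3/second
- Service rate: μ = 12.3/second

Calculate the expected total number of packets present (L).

ρ = λ/μ = 9.3/12.3 = 0.7561
For M/M/1: L = λ/(μ-λ)
L = 9.3/(12.3-9.3) = 9.3/3.00
L = 3.1000 packets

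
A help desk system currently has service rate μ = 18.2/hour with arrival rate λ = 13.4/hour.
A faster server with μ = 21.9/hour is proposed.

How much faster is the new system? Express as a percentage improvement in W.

System 1: ρ₁ = 13.4/18.2 = 0.7363, W₁ = 1/(18.2-13.4) = 0.20833
System 2: ρ₂ = 13.4/21.9 = 0.6119, W₂ = 1/(21.9-13.4) = 0.11765
Improvement: (W₁-W₂)/W₁ = (0.20833-0.11765)/0.20833 = 43.53%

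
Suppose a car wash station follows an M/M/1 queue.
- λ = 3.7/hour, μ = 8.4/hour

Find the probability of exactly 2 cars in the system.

ρ = λ/μ = 3.7/8.4 = 0.4405
P(n) = (1-ρ)ρⁿ
P(2) = (1-0.4405) × 0.4405^2
P(2) = 0.55950 × 0.19404
P(2) = 0.1086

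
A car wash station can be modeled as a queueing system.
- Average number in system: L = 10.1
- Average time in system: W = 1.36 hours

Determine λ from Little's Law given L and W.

Little's Law: L = λW, so λ = L/W
λ = 10.1/1.36 = 7.4265 cars/hour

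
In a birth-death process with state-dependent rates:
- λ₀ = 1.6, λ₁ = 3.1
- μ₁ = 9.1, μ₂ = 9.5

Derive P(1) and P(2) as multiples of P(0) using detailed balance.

Balance equations:
State 0: λ₀P₀ = μ₁P₁ → P₁ = (λ₀/μ₁)P₀ = (1.6/9.1)P₀ = 0.1758P₀
State 1: P₂ = (λ₀λ₁)/(μ₁μ₂)P₀ = (1.6×3.1)/(9.1×9.5)P₀ = 0.05737P₀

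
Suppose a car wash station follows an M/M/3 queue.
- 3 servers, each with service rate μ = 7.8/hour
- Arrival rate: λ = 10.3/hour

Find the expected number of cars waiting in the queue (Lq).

Traffic intensity: ρ = λ/(cμ) = 10.3/(3×7.8) = 0.4402
Since ρ = 0.4402 < 1, system is stable.
Offered load a = λ/μ = cρ = 10.3/7.8 = 1.3205
P₀ = [ Σₙ₌₀^2 aⁿ/n! + a^3/(3!(1-ρ)) ]⁻¹
Σ = a^0/0! + a^1/1! + a^2/2! = 1.0000 + 1.3205 + 0.8719 = 3.1924
a^3/(3!(1-ρ)) = 2.3026/(6 × 0.5598) = 0.6855
P₀ = 1/(3.1924 + 0.6855) = 0.2579
Lq = P₀·a^3·ρ / (3!(1-ρ)²) = 0.2579 × 2.3026 × 0.4402 / (6 × 0.3134) = 0.1390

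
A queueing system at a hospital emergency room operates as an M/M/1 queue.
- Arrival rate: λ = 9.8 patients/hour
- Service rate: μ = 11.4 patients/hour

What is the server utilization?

Server utilization: ρ = λ/μ
ρ = 9.8/11.4 = 0.8596
The server is busy 85.96% of the time.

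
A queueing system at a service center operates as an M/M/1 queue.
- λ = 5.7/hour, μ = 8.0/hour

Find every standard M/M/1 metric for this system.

Step 1: ρ = λ/μ = 5.7/8.0 = 0.7125
Step 2: L = λ/(μ-λ) = 5.7/2.30 = 2.4783
Step 3: Lq = λ²/(μ(μ-λ)) = 32.49/(8.0×2.30) = 1.7658
Step 4: W = 1/(μ-λ) = 1/2.30 = 0.434783
Step 5: Wq = λ/(μ(μ-λ)) = 5.7/(8.0×2.30) = 0.3098
Step 6: P(0) = 1-ρ = 0.2875
Verify: L = λW = 5.7×0.434783 = 2.4783 ✔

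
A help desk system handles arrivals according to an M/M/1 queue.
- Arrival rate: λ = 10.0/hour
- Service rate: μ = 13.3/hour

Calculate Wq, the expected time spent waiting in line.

First, compute utilization: ρ = λ/μ = 10.0/13.3 = 0.7519
For M/M/1: Wq = λ/(μ(μ-λ))
Wq = 10.0/(13.3 × (13.3-10.0))
Wq = 10.0/(13.3 × 3.30)
Wq = 0.2278 hours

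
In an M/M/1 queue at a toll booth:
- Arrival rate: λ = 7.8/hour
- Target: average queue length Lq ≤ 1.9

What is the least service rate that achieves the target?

For M/M/1: Lq = λ²/(μ(μ-λ))
Need Lq ≤ 1.9, i.e. μ(μ-λ) ≥ λ²/1.9
μ² - 7.8μ - 60.84/1.9 ≥ 0  →  μ² - 7.8μ - 32.02105 ≥ 0
Quadratic formula (positive root): μ = [λ + √(λ² + 4×32.02105)]/2
Discriminant: 60.84 + 4×32.02105 = 188.9242, √188.9242 = 13.7450
μ ≥ (7.8 + 13.7450)/2 = 10.7725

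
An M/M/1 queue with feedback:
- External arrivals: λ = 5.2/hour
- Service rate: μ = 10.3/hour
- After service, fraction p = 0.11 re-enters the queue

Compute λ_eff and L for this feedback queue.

Effective arrival rate: λ_eff = λ/(1-p) = 5.2/(1-0.11) = 5.2/0.89 = 5.8427
ρ = λ_eff/μ = 5.8427/10.3 = 0.56725
L = ρ/(1-ρ) = 0.56725/(1-0.56725) = 1.3108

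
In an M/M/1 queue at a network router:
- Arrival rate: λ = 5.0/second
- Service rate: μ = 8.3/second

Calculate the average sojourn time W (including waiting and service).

First, compute utilization: ρ = λ/μ = 5.0/8.3 = 0.6024
For M/M/1: W = 1/(μ-λ)
W = 1/(8.3-5.0) = 1/3.30
W = 0.3030 seconds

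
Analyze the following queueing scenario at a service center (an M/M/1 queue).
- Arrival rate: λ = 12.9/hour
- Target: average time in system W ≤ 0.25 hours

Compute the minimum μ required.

For M/M/1: W = 1/(μ-λ)
Need W ≤ 0.25, so 1/(μ-λ) ≤ 0.25
μ - λ ≥ 1/0.25 = 4.0000
μ ≥ 12.9 + 4.0000 = 16.9000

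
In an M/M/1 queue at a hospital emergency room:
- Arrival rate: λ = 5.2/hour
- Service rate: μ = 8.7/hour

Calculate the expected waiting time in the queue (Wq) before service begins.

First, compute utilization: ρ = λ/μ = 5.2/8.7 = 0.5977
For M/M/1: Wq = λ/(μ(μ-λ))
Wq = 5.2/(8.7 × (8.7-5.2))
Wq = 5.2/(8.7 × 3.50)
Wq = 0.1708 hours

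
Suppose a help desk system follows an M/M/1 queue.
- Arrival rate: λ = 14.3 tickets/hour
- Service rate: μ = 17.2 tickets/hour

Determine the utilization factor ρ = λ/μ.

Server utilization: ρ = λ/μ
ρ = 14.3/17.2 = 0.8314
The server is busy 83.14% of the time.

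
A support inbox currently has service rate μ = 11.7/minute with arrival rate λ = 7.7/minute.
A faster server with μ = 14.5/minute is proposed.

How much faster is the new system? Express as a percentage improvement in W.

System 1: ρ₁ = 7.7/11.7 = 0.6581, W₁ = 1/(11.7-7.7) = 0.25000
System 2: ρ₂ = 7.7/14.5 = 0.5310, W₂ = 1/(14.5-7.7) = 0.14706
Improvement: (W₁-W₂)/W₁ = (0.25000-0.14706)/0.25000 = 41.18%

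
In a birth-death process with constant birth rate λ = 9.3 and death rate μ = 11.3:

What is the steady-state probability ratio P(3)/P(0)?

For constant rates: P(n)/P(0) = (λ/μ)^n
P(3)/P(0) = (9.3/11.3)^3 = 0.82301^3 = 0.5575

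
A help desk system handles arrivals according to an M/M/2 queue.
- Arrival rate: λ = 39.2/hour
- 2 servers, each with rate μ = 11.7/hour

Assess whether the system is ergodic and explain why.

Stability requires ρ = λ/(cμ) < 1
ρ = 39.2/(2 × 11.7) = 39.2/23.40 = 1.6752
Since 1.6752 ≥ 1, the system is UNSTABLE.
Need c > λ/μ = 39.2/11.7 = 3.35.
Minimum servers needed: c = 4.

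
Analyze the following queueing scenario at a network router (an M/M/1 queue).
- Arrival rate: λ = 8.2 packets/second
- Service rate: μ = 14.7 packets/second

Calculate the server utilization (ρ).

Server utilization: ρ = λ/μ
ρ = 8.2/14.7 = 0.5578
The server is busy 55.78% of the time.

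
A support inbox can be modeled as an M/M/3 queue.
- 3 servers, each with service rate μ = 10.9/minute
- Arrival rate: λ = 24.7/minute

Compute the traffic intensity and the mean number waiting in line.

Traffic intensity: ρ = λ/(cμ) = 24.7/(3×10.9) = 0.7554
Since ρ = 0.7554 < 1, system is stable.
Offered load a = λ/μ = cρ = 24.7/10.9 = 2.2661
P₀ = [ Σₙ₌₀^2 aⁿ/n! + a^3/(3!(1-ρ)) ]⁻¹
Σ = a^0/0! + a^1/1! + a^2/2! = 1.0000 + 2.2661 + 2.5675 = 5.8336
a^3/(3!(1-ρ)) = 11.6362/(6 × 0.244648) = 7.9272
P₀ = 1/(5.8336 + 7.9272) = 0.07267
Lq = P₀·a^3·ρ / (3!(1-ρ)²) = 0.072671 × 11.6362 × 0.75535 / (6 × 0.059853) = 1.7786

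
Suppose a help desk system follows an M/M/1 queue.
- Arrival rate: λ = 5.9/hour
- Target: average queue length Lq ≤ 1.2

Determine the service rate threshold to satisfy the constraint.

For M/M/1: Lq = λ²/(μ(μ-λ))
Need Lq ≤ 1.2, i.e. μ(μ-λ) ≥ λ²/1.2
μ² - 5.9μ - 34.81/1.2 ≥ 0  →  μ² - 5.9μ - 29.00833 ≥ 0
Quadratic formula (positive root): μ = [λ + √(λ² + 4×29.00833)]/2
Discriminant: 34.81 + 4×29.00833 = 150.8433, √150.8433 = 12.2818
μ ≥ (5.9 + 12.2818)/2 = 9.0909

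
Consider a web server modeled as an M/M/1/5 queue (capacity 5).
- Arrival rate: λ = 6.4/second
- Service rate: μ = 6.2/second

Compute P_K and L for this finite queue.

ρ = λ/μ = 6.4/6.2 = 1.03226
P₀ = (1-ρ)/(1-ρ^(K+1)) = (1-1.03226)/(1-1.03226^6) = -0.03226/-0.2099 = 0.1537
P_K = P₀×ρ^K = 0.15372 × 1.03226^5 = 0.15372 × 1.1720 = 0.1802
Blocking probability P_5 = 0.1802 (18.02%)
L = ρ[1 - (K+1)ρ^K + Kρ^(K+1)] / [(1-ρ)(1-ρ^(K+1))]
L = 1.03226 × (1 - 6×1.1720483 + 5×1.2098585) / ((1 - 1.03226) × (1 - 1.2098585)) = 2.5925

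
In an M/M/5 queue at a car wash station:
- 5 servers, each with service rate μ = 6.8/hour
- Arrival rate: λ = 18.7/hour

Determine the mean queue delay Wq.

Traffic intensity: ρ = λ/(cμ) = 18.7/(5×6.8) = 0.5500
Since ρ = 0.5500 < 1, system is stable.
Offered load a = λ/μ = cρ = 18.7/6.8 = 2.7500
P₀ = [ Σₙ₌₀^4 aⁿ/n! + a^5/(5!(1-ρ)) ]⁻¹
Σ = a^0/0! + a^1/1! + a^2/2! + a^3/3! + a^4/4! = 1.00000 + 2.75000 + 3.78125 + 3.46615 + 2.38298 = 13.3804
a^5/(5!(1-ρ)) = 157.2764/(120 × 0.4500) = 2.9125
P₀ = 1/(13.3804 + 2.9125) = 0.06138
Lq = P₀·a^5·ρ / (5!(1-ρ)²) = 0.06138 × 157.2764 × 0.5500 / (120 × 0.2025) = 0.2185
Wq = Lq/λ = 0.2185/18.7 = 0.01168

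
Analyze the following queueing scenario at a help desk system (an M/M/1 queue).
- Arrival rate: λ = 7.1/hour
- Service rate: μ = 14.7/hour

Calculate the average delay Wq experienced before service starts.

First, compute utilization: ρ = λ/μ = 7.1/14.7 = 0.4830
For M/M/1: Wq = λ/(μ(μ-λ))
Wq = 7.1/(14.7 × (14.7-7.1))
Wq = 7.1/(14.7 × 7.60)
Wq = 0.06355 hours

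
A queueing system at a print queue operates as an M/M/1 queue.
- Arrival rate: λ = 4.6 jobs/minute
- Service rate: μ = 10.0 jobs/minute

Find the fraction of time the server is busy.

Server utilization: ρ = λ/μ
ρ = 4.6/10.0 = 0.4600
The server is busy 46.00% of the time.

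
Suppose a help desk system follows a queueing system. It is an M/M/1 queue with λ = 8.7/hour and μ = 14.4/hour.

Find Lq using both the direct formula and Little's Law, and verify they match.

Method 1 (direct): Lq = λ²/(μ(μ-λ)) = 75.69/(14.4 × 5.70) = 0.9221

Method 2 (Little's Law):
W = 1/(μ-λ) = 1/5.70 = 0.175439
Wq = W - 1/μ = 0.175439 - 0.0694444 = 0.10599
Lq = λWq = 8.7 × 0.10599 = 0.9221 ✔ (matches Method 1)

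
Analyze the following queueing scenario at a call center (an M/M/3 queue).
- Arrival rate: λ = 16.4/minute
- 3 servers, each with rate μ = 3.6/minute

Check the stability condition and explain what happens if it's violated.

Stability requires ρ = λ/(cμ) < 1
ρ = 16.4/(3 × 3.6) = 16.4/10.80 = 1.5185
Since 1.5185 ≥ 1, the system is UNSTABLE.
Need c > λ/μ = 16.4/3.6 = 4.56.
Minimum servers needed: c = 5.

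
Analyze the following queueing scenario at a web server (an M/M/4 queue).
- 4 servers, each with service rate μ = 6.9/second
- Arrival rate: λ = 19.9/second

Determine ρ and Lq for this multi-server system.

Traffic intensity: ρ = λ/(cμ) = 19.9/(4×6.9) = 0.7210
Since ρ = 0.7210 < 1, system is stable.
Offered load a = λ/μ = cρ = 19.9/6.9 = 2.8841
P₀ = [ Σₙ₌₀^3 aⁿ/n! + a^4/(4!(1-ρ)) ]⁻¹
Σ = a^0/0! + a^1/1! + a^2/2! + a^3/3! = 1.00000 + 2.88406 + 4.15890 + 3.99816 = 12.0411
a^4/(4!(1-ρ)) = 69.1856/(24 × 0.278986) = 10.3329
P₀ = 1/(12.0411 + 10.3329) = 0.04469
Lq = P₀·a^4·ρ / (4!(1-ρ)²) = 0.044695 × 69.1856 × 0.72101 / (24 × 0.077833) = 1.1936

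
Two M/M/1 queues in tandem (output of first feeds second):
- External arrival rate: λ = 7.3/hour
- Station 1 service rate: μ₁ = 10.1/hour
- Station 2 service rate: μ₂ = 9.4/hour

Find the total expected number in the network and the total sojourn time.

By Jackson's theorem, each station behaves as independent M/M/1.
Station 1: ρ₁ = 7.3/10.1 = 0.7228, L₁ = ρ₁/(1-ρ₁) = λ/(μ₁-λ) = 7.3/2.80 = 2.6071
Station 2: ρ₂ = 7.3/9.4 = 0.7766, L₂ = ρ₂/(1-ρ₂) = λ/(μ₂-λ) = 7.3/2.10 = 3.4762
Total: L = L₁ + L₂ = 2.6071 + 3.4762 = 6.0833
W = L/λ = 6.0833/7.3 = 0.8333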